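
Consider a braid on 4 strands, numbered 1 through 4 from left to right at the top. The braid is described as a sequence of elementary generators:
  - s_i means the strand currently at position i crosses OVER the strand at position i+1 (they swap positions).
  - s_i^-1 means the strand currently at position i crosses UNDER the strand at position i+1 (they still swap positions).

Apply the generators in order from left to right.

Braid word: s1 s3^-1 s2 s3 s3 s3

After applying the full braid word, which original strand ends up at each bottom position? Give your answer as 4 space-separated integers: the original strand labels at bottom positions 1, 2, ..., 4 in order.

Gen 1 (s1): strand 1 crosses over strand 2. Perm now: [2 1 3 4]
Gen 2 (s3^-1): strand 3 crosses under strand 4. Perm now: [2 1 4 3]
Gen 3 (s2): strand 1 crosses over strand 4. Perm now: [2 4 1 3]
Gen 4 (s3): strand 1 crosses over strand 3. Perm now: [2 4 3 1]
Gen 5 (s3): strand 3 crosses over strand 1. Perm now: [2 4 1 3]
Gen 6 (s3): strand 1 crosses over strand 3. Perm now: [2 4 3 1]

Answer: 2 4 3 1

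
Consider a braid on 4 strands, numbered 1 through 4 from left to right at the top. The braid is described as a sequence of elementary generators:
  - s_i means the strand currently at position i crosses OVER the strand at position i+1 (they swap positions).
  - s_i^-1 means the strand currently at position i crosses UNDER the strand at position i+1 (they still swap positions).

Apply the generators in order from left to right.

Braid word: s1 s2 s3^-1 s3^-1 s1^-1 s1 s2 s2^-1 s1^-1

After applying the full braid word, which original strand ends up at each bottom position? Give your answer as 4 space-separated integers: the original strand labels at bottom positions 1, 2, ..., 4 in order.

Answer: 3 2 1 4

Derivation:
Gen 1 (s1): strand 1 crosses over strand 2. Perm now: [2 1 3 4]
Gen 2 (s2): strand 1 crosses over strand 3. Perm now: [2 3 1 4]
Gen 3 (s3^-1): strand 1 crosses under strand 4. Perm now: [2 3 4 1]
Gen 4 (s3^-1): strand 4 crosses under strand 1. Perm now: [2 3 1 4]
Gen 5 (s1^-1): strand 2 crosses under strand 3. Perm now: [3 2 1 4]
Gen 6 (s1): strand 3 crosses over strand 2. Perm now: [2 3 1 4]
Gen 7 (s2): strand 3 crosses over strand 1. Perm now: [2 1 3 4]
Gen 8 (s2^-1): strand 1 crosses under strand 3. Perm now: [2 3 1 4]
Gen 9 (s1^-1): strand 2 crosses under strand 3. Perm now: [3 2 1 4]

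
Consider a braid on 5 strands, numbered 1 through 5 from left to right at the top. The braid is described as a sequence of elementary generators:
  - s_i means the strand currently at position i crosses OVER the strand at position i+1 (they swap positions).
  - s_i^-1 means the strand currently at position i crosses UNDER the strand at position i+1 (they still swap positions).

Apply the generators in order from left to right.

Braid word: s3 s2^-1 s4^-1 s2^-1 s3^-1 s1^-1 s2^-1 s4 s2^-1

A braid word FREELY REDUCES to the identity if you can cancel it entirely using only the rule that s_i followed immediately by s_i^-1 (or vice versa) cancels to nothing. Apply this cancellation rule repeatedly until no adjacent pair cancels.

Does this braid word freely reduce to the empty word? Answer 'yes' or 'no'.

Answer: no

Derivation:
Gen 1 (s3): push. Stack: [s3]
Gen 2 (s2^-1): push. Stack: [s3 s2^-1]
Gen 3 (s4^-1): push. Stack: [s3 s2^-1 s4^-1]
Gen 4 (s2^-1): push. Stack: [s3 s2^-1 s4^-1 s2^-1]
Gen 5 (s3^-1): push. Stack: [s3 s2^-1 s4^-1 s2^-1 s3^-1]
Gen 6 (s1^-1): push. Stack: [s3 s2^-1 s4^-1 s2^-1 s3^-1 s1^-1]
Gen 7 (s2^-1): push. Stack: [s3 s2^-1 s4^-1 s2^-1 s3^-1 s1^-1 s2^-1]
Gen 8 (s4): push. Stack: [s3 s2^-1 s4^-1 s2^-1 s3^-1 s1^-1 s2^-1 s4]
Gen 9 (s2^-1): push. Stack: [s3 s2^-1 s4^-1 s2^-1 s3^-1 s1^-1 s2^-1 s4 s2^-1]
Reduced word: s3 s2^-1 s4^-1 s2^-1 s3^-1 s1^-1 s2^-1 s4 s2^-1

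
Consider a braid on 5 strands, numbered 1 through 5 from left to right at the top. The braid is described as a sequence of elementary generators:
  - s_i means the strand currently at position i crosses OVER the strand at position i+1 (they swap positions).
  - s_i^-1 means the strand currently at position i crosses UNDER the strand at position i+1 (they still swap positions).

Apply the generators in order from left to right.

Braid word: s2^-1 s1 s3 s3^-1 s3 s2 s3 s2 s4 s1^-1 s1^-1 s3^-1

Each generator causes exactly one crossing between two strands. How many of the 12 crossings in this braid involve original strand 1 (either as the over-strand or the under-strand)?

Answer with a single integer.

Gen 1: crossing 2x3. Involves strand 1? no. Count so far: 0
Gen 2: crossing 1x3. Involves strand 1? yes. Count so far: 1
Gen 3: crossing 2x4. Involves strand 1? no. Count so far: 1
Gen 4: crossing 4x2. Involves strand 1? no. Count so far: 1
Gen 5: crossing 2x4. Involves strand 1? no. Count so far: 1
Gen 6: crossing 1x4. Involves strand 1? yes. Count so far: 2
Gen 7: crossing 1x2. Involves strand 1? yes. Count so far: 3
Gen 8: crossing 4x2. Involves strand 1? no. Count so far: 3
Gen 9: crossing 1x5. Involves strand 1? yes. Count so far: 4
Gen 10: crossing 3x2. Involves strand 1? no. Count so far: 4
Gen 11: crossing 2x3. Involves strand 1? no. Count so far: 4
Gen 12: crossing 4x5. Involves strand 1? no. Count so far: 4

Answer: 4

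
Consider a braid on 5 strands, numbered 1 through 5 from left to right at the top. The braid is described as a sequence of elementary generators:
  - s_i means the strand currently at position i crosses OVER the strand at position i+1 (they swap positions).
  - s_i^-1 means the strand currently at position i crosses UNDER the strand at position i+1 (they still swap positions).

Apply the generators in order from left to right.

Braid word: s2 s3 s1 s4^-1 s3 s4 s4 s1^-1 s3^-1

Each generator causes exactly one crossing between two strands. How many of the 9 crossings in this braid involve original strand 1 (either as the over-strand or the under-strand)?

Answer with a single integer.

Gen 1: crossing 2x3. Involves strand 1? no. Count so far: 0
Gen 2: crossing 2x4. Involves strand 1? no. Count so far: 0
Gen 3: crossing 1x3. Involves strand 1? yes. Count so far: 1
Gen 4: crossing 2x5. Involves strand 1? no. Count so far: 1
Gen 5: crossing 4x5. Involves strand 1? no. Count so far: 1
Gen 6: crossing 4x2. Involves strand 1? no. Count so far: 1
Gen 7: crossing 2x4. Involves strand 1? no. Count so far: 1
Gen 8: crossing 3x1. Involves strand 1? yes. Count so far: 2
Gen 9: crossing 5x4. Involves strand 1? no. Count so far: 2

Answer: 2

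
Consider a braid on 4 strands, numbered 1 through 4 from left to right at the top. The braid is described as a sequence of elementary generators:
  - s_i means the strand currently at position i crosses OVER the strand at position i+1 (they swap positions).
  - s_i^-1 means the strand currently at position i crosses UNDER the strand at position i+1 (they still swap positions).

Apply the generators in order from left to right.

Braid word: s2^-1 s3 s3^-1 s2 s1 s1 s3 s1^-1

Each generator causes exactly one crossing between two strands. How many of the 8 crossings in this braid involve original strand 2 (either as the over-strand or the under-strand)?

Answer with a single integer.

Gen 1: crossing 2x3. Involves strand 2? yes. Count so far: 1
Gen 2: crossing 2x4. Involves strand 2? yes. Count so far: 2
Gen 3: crossing 4x2. Involves strand 2? yes. Count so far: 3
Gen 4: crossing 3x2. Involves strand 2? yes. Count so far: 4
Gen 5: crossing 1x2. Involves strand 2? yes. Count so far: 5
Gen 6: crossing 2x1. Involves strand 2? yes. Count so far: 6
Gen 7: crossing 3x4. Involves strand 2? no. Count so far: 6
Gen 8: crossing 1x2. Involves strand 2? yes. Count so far: 7

Answer: 7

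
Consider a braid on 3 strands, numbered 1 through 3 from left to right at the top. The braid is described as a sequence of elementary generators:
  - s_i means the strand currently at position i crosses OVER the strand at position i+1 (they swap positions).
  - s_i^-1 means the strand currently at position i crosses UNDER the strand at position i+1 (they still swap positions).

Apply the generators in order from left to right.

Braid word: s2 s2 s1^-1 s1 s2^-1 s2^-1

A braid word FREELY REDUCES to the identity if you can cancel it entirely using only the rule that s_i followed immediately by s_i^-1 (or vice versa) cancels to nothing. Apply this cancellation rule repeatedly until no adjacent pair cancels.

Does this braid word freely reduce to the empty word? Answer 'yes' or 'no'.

Gen 1 (s2): push. Stack: [s2]
Gen 2 (s2): push. Stack: [s2 s2]
Gen 3 (s1^-1): push. Stack: [s2 s2 s1^-1]
Gen 4 (s1): cancels prior s1^-1. Stack: [s2 s2]
Gen 5 (s2^-1): cancels prior s2. Stack: [s2]
Gen 6 (s2^-1): cancels prior s2. Stack: []
Reduced word: (empty)

Answer: yes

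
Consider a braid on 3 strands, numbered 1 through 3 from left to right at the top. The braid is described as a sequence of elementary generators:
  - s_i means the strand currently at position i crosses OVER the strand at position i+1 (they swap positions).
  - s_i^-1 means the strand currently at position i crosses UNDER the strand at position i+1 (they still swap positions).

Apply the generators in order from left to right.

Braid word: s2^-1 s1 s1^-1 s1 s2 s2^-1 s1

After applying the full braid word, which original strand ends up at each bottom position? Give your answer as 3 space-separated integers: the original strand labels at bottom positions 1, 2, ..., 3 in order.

Gen 1 (s2^-1): strand 2 crosses under strand 3. Perm now: [1 3 2]
Gen 2 (s1): strand 1 crosses over strand 3. Perm now: [3 1 2]
Gen 3 (s1^-1): strand 3 crosses under strand 1. Perm now: [1 3 2]
Gen 4 (s1): strand 1 crosses over strand 3. Perm now: [3 1 2]
Gen 5 (s2): strand 1 crosses over strand 2. Perm now: [3 2 1]
Gen 6 (s2^-1): strand 2 crosses under strand 1. Perm now: [3 1 2]
Gen 7 (s1): strand 3 crosses over strand 1. Perm now: [1 3 2]

Answer: 1 3 2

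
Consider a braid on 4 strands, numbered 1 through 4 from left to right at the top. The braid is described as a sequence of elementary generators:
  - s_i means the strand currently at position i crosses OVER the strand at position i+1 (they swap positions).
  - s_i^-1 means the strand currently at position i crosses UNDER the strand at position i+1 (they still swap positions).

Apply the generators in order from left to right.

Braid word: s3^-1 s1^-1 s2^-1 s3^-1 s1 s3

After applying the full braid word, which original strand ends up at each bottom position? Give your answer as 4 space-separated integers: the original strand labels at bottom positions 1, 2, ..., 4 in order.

Gen 1 (s3^-1): strand 3 crosses under strand 4. Perm now: [1 2 4 3]
Gen 2 (s1^-1): strand 1 crosses under strand 2. Perm now: [2 1 4 3]
Gen 3 (s2^-1): strand 1 crosses under strand 4. Perm now: [2 4 1 3]
Gen 4 (s3^-1): strand 1 crosses under strand 3. Perm now: [2 4 3 1]
Gen 5 (s1): strand 2 crosses over strand 4. Perm now: [4 2 3 1]
Gen 6 (s3): strand 3 crosses over strand 1. Perm now: [4 2 1 3]

Answer: 4 2 1 3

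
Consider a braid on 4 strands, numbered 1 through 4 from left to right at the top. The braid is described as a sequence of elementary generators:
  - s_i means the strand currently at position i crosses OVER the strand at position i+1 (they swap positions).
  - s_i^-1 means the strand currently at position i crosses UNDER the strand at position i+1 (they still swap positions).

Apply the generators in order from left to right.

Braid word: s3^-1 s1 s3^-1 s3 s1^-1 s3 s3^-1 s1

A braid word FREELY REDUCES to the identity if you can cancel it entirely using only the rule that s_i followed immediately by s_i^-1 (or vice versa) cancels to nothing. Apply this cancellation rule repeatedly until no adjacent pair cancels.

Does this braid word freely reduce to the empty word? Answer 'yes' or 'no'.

Gen 1 (s3^-1): push. Stack: [s3^-1]
Gen 2 (s1): push. Stack: [s3^-1 s1]
Gen 3 (s3^-1): push. Stack: [s3^-1 s1 s3^-1]
Gen 4 (s3): cancels prior s3^-1. Stack: [s3^-1 s1]
Gen 5 (s1^-1): cancels prior s1. Stack: [s3^-1]
Gen 6 (s3): cancels prior s3^-1. Stack: []
Gen 7 (s3^-1): push. Stack: [s3^-1]
Gen 8 (s1): push. Stack: [s3^-1 s1]
Reduced word: s3^-1 s1

Answer: no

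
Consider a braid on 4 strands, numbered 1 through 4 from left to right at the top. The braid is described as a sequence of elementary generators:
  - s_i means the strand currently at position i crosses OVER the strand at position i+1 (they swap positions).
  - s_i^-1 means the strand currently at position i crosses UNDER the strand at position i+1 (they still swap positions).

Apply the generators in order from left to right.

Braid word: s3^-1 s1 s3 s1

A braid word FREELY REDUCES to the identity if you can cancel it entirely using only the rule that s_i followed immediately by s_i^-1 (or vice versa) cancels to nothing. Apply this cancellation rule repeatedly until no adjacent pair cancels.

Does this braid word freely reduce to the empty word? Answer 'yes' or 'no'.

Answer: no

Derivation:
Gen 1 (s3^-1): push. Stack: [s3^-1]
Gen 2 (s1): push. Stack: [s3^-1 s1]
Gen 3 (s3): push. Stack: [s3^-1 s1 s3]
Gen 4 (s1): push. Stack: [s3^-1 s1 s3 s1]
Reduced word: s3^-1 s1 s3 s1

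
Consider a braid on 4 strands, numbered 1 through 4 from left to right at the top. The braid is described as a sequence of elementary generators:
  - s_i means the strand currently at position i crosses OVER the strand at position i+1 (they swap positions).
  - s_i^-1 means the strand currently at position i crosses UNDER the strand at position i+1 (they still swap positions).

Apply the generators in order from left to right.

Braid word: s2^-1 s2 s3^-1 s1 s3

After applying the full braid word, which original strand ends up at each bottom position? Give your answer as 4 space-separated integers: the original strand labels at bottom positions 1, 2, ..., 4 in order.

Gen 1 (s2^-1): strand 2 crosses under strand 3. Perm now: [1 3 2 4]
Gen 2 (s2): strand 3 crosses over strand 2. Perm now: [1 2 3 4]
Gen 3 (s3^-1): strand 3 crosses under strand 4. Perm now: [1 2 4 3]
Gen 4 (s1): strand 1 crosses over strand 2. Perm now: [2 1 4 3]
Gen 5 (s3): strand 4 crosses over strand 3. Perm now: [2 1 3 4]

Answer: 2 1 3 4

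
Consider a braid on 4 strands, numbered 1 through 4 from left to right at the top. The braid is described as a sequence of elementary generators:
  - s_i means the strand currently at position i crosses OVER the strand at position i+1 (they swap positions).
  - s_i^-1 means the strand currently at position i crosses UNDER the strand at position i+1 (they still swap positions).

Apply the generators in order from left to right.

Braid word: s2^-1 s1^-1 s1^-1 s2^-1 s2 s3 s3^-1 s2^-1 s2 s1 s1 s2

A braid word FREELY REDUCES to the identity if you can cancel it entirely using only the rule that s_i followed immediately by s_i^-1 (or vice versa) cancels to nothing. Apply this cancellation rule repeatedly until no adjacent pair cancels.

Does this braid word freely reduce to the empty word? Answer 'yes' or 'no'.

Gen 1 (s2^-1): push. Stack: [s2^-1]
Gen 2 (s1^-1): push. Stack: [s2^-1 s1^-1]
Gen 3 (s1^-1): push. Stack: [s2^-1 s1^-1 s1^-1]
Gen 4 (s2^-1): push. Stack: [s2^-1 s1^-1 s1^-1 s2^-1]
Gen 5 (s2): cancels prior s2^-1. Stack: [s2^-1 s1^-1 s1^-1]
Gen 6 (s3): push. Stack: [s2^-1 s1^-1 s1^-1 s3]
Gen 7 (s3^-1): cancels prior s3. Stack: [s2^-1 s1^-1 s1^-1]
Gen 8 (s2^-1): push. Stack: [s2^-1 s1^-1 s1^-1 s2^-1]
Gen 9 (s2): cancels prior s2^-1. Stack: [s2^-1 s1^-1 s1^-1]
Gen 10 (s1): cancels prior s1^-1. Stack: [s2^-1 s1^-1]
Gen 11 (s1): cancels prior s1^-1. Stack: [s2^-1]
Gen 12 (s2): cancels prior s2^-1. Stack: []
Reduced word: (empty)

Answer: yes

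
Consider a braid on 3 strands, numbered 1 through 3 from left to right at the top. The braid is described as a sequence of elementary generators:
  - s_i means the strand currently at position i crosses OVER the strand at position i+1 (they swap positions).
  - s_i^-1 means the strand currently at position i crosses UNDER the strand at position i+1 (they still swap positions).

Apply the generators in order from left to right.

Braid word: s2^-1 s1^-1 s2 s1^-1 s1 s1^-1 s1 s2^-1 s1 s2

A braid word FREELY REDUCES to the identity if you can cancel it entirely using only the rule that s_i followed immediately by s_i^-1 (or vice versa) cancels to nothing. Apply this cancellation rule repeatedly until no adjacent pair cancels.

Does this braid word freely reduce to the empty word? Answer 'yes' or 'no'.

Answer: yes

Derivation:
Gen 1 (s2^-1): push. Stack: [s2^-1]
Gen 2 (s1^-1): push. Stack: [s2^-1 s1^-1]
Gen 3 (s2): push. Stack: [s2^-1 s1^-1 s2]
Gen 4 (s1^-1): push. Stack: [s2^-1 s1^-1 s2 s1^-1]
Gen 5 (s1): cancels prior s1^-1. Stack: [s2^-1 s1^-1 s2]
Gen 6 (s1^-1): push. Stack: [s2^-1 s1^-1 s2 s1^-1]
Gen 7 (s1): cancels prior s1^-1. Stack: [s2^-1 s1^-1 s2]
Gen 8 (s2^-1): cancels prior s2. Stack: [s2^-1 s1^-1]
Gen 9 (s1): cancels prior s1^-1. Stack: [s2^-1]
Gen 10 (s2): cancels prior s2^-1. Stack: []
Reduced word: (empty)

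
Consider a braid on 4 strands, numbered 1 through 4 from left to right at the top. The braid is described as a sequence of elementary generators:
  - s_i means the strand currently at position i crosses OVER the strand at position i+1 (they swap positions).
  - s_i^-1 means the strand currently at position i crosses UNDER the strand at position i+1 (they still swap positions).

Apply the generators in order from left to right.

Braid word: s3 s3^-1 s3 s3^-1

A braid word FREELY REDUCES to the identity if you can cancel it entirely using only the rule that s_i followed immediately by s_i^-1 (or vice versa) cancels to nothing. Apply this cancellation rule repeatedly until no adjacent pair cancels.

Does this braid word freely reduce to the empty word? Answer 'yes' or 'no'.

Answer: yes

Derivation:
Gen 1 (s3): push. Stack: [s3]
Gen 2 (s3^-1): cancels prior s3. Stack: []
Gen 3 (s3): push. Stack: [s3]
Gen 4 (s3^-1): cancels prior s3. Stack: []
Reduced word: (empty)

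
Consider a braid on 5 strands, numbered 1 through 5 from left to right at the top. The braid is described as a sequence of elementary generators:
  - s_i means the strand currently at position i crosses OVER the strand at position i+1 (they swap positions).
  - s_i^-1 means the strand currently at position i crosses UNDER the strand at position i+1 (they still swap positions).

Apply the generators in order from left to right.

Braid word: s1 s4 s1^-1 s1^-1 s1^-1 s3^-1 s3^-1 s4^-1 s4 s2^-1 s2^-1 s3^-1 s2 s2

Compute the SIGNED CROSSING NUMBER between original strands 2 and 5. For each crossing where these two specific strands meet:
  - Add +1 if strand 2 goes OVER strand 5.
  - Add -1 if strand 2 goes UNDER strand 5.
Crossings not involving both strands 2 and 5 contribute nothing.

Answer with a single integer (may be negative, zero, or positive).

Answer: 0

Derivation:
Gen 1: crossing 1x2. Both 2&5? no. Sum: 0
Gen 2: crossing 4x5. Both 2&5? no. Sum: 0
Gen 3: crossing 2x1. Both 2&5? no. Sum: 0
Gen 4: crossing 1x2. Both 2&5? no. Sum: 0
Gen 5: crossing 2x1. Both 2&5? no. Sum: 0
Gen 6: crossing 3x5. Both 2&5? no. Sum: 0
Gen 7: crossing 5x3. Both 2&5? no. Sum: 0
Gen 8: crossing 5x4. Both 2&5? no. Sum: 0
Gen 9: crossing 4x5. Both 2&5? no. Sum: 0
Gen 10: crossing 2x3. Both 2&5? no. Sum: 0
Gen 11: crossing 3x2. Both 2&5? no. Sum: 0
Gen 12: crossing 3x5. Both 2&5? no. Sum: 0
Gen 13: 2 over 5. Both 2&5? yes. Contrib: +1. Sum: 1
Gen 14: 5 over 2. Both 2&5? yes. Contrib: -1. Sum: 0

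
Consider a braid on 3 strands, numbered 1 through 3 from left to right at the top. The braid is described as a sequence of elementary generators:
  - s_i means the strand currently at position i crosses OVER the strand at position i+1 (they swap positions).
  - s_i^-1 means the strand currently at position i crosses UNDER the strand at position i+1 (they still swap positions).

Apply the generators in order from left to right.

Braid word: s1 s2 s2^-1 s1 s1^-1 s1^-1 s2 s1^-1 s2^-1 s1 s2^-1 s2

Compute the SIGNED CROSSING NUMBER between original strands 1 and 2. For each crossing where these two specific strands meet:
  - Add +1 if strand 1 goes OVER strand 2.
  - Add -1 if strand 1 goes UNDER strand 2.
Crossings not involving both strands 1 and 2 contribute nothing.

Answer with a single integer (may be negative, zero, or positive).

Answer: -1

Derivation:
Gen 1: 1 over 2. Both 1&2? yes. Contrib: +1. Sum: 1
Gen 2: crossing 1x3. Both 1&2? no. Sum: 1
Gen 3: crossing 3x1. Both 1&2? no. Sum: 1
Gen 4: 2 over 1. Both 1&2? yes. Contrib: -1. Sum: 0
Gen 5: 1 under 2. Both 1&2? yes. Contrib: -1. Sum: -1
Gen 6: 2 under 1. Both 1&2? yes. Contrib: +1. Sum: 0
Gen 7: crossing 2x3. Both 1&2? no. Sum: 0
Gen 8: crossing 1x3. Both 1&2? no. Sum: 0
Gen 9: 1 under 2. Both 1&2? yes. Contrib: -1. Sum: -1
Gen 10: crossing 3x2. Both 1&2? no. Sum: -1
Gen 11: crossing 3x1. Both 1&2? no. Sum: -1
Gen 12: crossing 1x3. Both 1&2? no. Sum: -1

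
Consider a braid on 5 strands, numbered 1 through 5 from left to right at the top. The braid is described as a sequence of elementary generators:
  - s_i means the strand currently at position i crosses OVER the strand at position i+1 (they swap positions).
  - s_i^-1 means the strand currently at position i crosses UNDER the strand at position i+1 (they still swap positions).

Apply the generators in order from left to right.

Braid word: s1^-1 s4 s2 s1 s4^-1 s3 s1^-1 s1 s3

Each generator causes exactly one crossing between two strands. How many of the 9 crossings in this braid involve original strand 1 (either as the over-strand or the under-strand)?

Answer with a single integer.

Gen 1: crossing 1x2. Involves strand 1? yes. Count so far: 1
Gen 2: crossing 4x5. Involves strand 1? no. Count so far: 1
Gen 3: crossing 1x3. Involves strand 1? yes. Count so far: 2
Gen 4: crossing 2x3. Involves strand 1? no. Count so far: 2
Gen 5: crossing 5x4. Involves strand 1? no. Count so far: 2
Gen 6: crossing 1x4. Involves strand 1? yes. Count so far: 3
Gen 7: crossing 3x2. Involves strand 1? no. Count so far: 3
Gen 8: crossing 2x3. Involves strand 1? no. Count so far: 3
Gen 9: crossing 4x1. Involves strand 1? yes. Count so far: 4

Answer: 4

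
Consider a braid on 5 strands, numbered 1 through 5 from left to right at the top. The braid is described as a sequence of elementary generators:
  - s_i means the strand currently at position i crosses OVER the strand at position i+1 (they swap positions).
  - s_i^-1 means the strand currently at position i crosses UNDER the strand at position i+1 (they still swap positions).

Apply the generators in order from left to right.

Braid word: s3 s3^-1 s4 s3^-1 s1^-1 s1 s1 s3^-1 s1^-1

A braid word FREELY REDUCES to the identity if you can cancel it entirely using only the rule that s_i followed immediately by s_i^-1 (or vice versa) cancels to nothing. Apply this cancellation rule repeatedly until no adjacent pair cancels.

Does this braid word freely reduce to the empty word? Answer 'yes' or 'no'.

Answer: no

Derivation:
Gen 1 (s3): push. Stack: [s3]
Gen 2 (s3^-1): cancels prior s3. Stack: []
Gen 3 (s4): push. Stack: [s4]
Gen 4 (s3^-1): push. Stack: [s4 s3^-1]
Gen 5 (s1^-1): push. Stack: [s4 s3^-1 s1^-1]
Gen 6 (s1): cancels prior s1^-1. Stack: [s4 s3^-1]
Gen 7 (s1): push. Stack: [s4 s3^-1 s1]
Gen 8 (s3^-1): push. Stack: [s4 s3^-1 s1 s3^-1]
Gen 9 (s1^-1): push. Stack: [s4 s3^-1 s1 s3^-1 s1^-1]
Reduced word: s4 s3^-1 s1 s3^-1 s1^-1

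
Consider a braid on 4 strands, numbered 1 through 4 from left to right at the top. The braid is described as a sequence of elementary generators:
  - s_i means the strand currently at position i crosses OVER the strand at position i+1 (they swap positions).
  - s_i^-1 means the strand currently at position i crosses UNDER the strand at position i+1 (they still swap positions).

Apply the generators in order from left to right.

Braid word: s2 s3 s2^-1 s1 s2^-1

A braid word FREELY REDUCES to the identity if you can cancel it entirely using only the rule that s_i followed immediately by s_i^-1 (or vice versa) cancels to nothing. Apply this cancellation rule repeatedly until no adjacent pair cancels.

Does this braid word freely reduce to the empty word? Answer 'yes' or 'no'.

Gen 1 (s2): push. Stack: [s2]
Gen 2 (s3): push. Stack: [s2 s3]
Gen 3 (s2^-1): push. Stack: [s2 s3 s2^-1]
Gen 4 (s1): push. Stack: [s2 s3 s2^-1 s1]
Gen 5 (s2^-1): push. Stack: [s2 s3 s2^-1 s1 s2^-1]
Reduced word: s2 s3 s2^-1 s1 s2^-1

Answer: no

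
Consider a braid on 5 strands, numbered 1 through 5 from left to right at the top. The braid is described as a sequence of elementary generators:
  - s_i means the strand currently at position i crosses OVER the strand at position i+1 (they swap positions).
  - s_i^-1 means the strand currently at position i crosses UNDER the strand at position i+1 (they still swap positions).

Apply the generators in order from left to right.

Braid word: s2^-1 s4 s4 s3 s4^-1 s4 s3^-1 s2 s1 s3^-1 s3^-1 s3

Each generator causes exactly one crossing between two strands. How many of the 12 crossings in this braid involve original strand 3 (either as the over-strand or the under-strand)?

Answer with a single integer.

Answer: 5

Derivation:
Gen 1: crossing 2x3. Involves strand 3? yes. Count so far: 1
Gen 2: crossing 4x5. Involves strand 3? no. Count so far: 1
Gen 3: crossing 5x4. Involves strand 3? no. Count so far: 1
Gen 4: crossing 2x4. Involves strand 3? no. Count so far: 1
Gen 5: crossing 2x5. Involves strand 3? no. Count so far: 1
Gen 6: crossing 5x2. Involves strand 3? no. Count so far: 1
Gen 7: crossing 4x2. Involves strand 3? no. Count so far: 1
Gen 8: crossing 3x2. Involves strand 3? yes. Count so far: 2
Gen 9: crossing 1x2. Involves strand 3? no. Count so far: 2
Gen 10: crossing 3x4. Involves strand 3? yes. Count so far: 3
Gen 11: crossing 4x3. Involves strand 3? yes. Count so far: 4
Gen 12: crossing 3x4. Involves strand 3? yes. Count so far: 5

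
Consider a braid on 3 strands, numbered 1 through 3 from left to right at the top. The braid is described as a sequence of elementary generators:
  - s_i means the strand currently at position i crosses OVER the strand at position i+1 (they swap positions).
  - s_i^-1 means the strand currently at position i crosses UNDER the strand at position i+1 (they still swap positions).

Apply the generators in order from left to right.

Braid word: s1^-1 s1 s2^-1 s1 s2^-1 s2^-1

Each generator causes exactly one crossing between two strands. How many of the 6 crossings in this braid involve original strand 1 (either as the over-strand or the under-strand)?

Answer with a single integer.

Gen 1: crossing 1x2. Involves strand 1? yes. Count so far: 1
Gen 2: crossing 2x1. Involves strand 1? yes. Count so far: 2
Gen 3: crossing 2x3. Involves strand 1? no. Count so far: 2
Gen 4: crossing 1x3. Involves strand 1? yes. Count so far: 3
Gen 5: crossing 1x2. Involves strand 1? yes. Count so far: 4
Gen 6: crossing 2x1. Involves strand 1? yes. Count so far: 5

Answer: 5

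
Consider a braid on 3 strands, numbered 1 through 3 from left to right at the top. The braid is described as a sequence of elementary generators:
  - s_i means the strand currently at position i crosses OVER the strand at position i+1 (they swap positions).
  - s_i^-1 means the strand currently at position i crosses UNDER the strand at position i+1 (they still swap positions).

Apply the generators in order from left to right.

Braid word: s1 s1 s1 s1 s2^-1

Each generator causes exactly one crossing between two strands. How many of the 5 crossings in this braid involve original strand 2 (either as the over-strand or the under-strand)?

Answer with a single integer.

Answer: 5

Derivation:
Gen 1: crossing 1x2. Involves strand 2? yes. Count so far: 1
Gen 2: crossing 2x1. Involves strand 2? yes. Count so far: 2
Gen 3: crossing 1x2. Involves strand 2? yes. Count so far: 3
Gen 4: crossing 2x1. Involves strand 2? yes. Count so far: 4
Gen 5: crossing 2x3. Involves strand 2? yes. Count so far: 5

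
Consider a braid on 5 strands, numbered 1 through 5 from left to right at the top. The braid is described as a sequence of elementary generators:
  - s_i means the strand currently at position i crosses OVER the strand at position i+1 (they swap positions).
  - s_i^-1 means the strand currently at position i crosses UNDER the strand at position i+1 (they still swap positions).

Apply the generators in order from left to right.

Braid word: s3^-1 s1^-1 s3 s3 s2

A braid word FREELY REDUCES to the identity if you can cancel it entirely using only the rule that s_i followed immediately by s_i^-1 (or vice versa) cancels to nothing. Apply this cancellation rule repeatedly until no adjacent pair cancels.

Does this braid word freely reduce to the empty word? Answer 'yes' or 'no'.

Answer: no

Derivation:
Gen 1 (s3^-1): push. Stack: [s3^-1]
Gen 2 (s1^-1): push. Stack: [s3^-1 s1^-1]
Gen 3 (s3): push. Stack: [s3^-1 s1^-1 s3]
Gen 4 (s3): push. Stack: [s3^-1 s1^-1 s3 s3]
Gen 5 (s2): push. Stack: [s3^-1 s1^-1 s3 s3 s2]
Reduced word: s3^-1 s1^-1 s3 s3 s2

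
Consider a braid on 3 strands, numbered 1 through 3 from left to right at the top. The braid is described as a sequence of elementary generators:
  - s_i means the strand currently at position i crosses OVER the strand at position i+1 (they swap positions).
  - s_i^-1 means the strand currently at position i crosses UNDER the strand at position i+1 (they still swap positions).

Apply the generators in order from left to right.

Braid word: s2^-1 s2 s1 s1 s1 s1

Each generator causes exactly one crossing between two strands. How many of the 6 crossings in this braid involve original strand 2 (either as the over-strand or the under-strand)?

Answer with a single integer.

Answer: 6

Derivation:
Gen 1: crossing 2x3. Involves strand 2? yes. Count so far: 1
Gen 2: crossing 3x2. Involves strand 2? yes. Count so far: 2
Gen 3: crossing 1x2. Involves strand 2? yes. Count so far: 3
Gen 4: crossing 2x1. Involves strand 2? yes. Count so far: 4
Gen 5: crossing 1x2. Involves strand 2? yes. Count so far: 5
Gen 6: crossing 2x1. Involves strand 2? yes. Count so far: 6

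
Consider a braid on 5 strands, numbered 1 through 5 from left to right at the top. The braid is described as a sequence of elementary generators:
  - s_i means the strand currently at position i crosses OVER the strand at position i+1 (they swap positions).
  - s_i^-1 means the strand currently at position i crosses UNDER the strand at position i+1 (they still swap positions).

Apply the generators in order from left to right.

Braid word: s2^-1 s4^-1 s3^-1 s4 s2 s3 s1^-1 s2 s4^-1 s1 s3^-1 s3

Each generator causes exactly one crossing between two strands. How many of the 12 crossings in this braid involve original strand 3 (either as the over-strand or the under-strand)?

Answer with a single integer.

Answer: 4

Derivation:
Gen 1: crossing 2x3. Involves strand 3? yes. Count so far: 1
Gen 2: crossing 4x5. Involves strand 3? no. Count so far: 1
Gen 3: crossing 2x5. Involves strand 3? no. Count so far: 1
Gen 4: crossing 2x4. Involves strand 3? no. Count so far: 1
Gen 5: crossing 3x5. Involves strand 3? yes. Count so far: 2
Gen 6: crossing 3x4. Involves strand 3? yes. Count so far: 3
Gen 7: crossing 1x5. Involves strand 3? no. Count so far: 3
Gen 8: crossing 1x4. Involves strand 3? no. Count so far: 3
Gen 9: crossing 3x2. Involves strand 3? yes. Count so far: 4
Gen 10: crossing 5x4. Involves strand 3? no. Count so far: 4
Gen 11: crossing 1x2. Involves strand 3? no. Count so far: 4
Gen 12: crossing 2x1. Involves strand 3? no. Count so far: 4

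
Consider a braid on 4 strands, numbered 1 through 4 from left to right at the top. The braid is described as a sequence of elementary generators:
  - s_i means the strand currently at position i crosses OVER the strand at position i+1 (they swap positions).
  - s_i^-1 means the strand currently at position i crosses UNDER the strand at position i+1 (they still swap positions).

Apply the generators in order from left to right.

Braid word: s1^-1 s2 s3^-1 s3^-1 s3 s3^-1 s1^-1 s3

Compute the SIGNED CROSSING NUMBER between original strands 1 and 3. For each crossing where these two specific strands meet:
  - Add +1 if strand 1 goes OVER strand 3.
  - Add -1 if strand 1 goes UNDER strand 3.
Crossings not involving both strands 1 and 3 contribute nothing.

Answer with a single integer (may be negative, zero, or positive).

Answer: 1

Derivation:
Gen 1: crossing 1x2. Both 1&3? no. Sum: 0
Gen 2: 1 over 3. Both 1&3? yes. Contrib: +1. Sum: 1
Gen 3: crossing 1x4. Both 1&3? no. Sum: 1
Gen 4: crossing 4x1. Both 1&3? no. Sum: 1
Gen 5: crossing 1x4. Both 1&3? no. Sum: 1
Gen 6: crossing 4x1. Both 1&3? no. Sum: 1
Gen 7: crossing 2x3. Both 1&3? no. Sum: 1
Gen 8: crossing 1x4. Both 1&3? no. Sum: 1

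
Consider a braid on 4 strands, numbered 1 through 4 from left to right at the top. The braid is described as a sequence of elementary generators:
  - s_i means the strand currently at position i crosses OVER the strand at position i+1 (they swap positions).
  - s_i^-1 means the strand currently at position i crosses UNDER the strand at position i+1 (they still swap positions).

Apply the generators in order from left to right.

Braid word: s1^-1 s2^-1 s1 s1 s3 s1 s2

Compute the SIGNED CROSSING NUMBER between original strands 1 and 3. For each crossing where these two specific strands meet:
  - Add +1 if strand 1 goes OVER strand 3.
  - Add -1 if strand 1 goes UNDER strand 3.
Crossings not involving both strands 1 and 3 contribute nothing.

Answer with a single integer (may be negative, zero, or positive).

Answer: -1

Derivation:
Gen 1: crossing 1x2. Both 1&3? no. Sum: 0
Gen 2: 1 under 3. Both 1&3? yes. Contrib: -1. Sum: -1
Gen 3: crossing 2x3. Both 1&3? no. Sum: -1
Gen 4: crossing 3x2. Both 1&3? no. Sum: -1
Gen 5: crossing 1x4. Both 1&3? no. Sum: -1
Gen 6: crossing 2x3. Both 1&3? no. Sum: -1
Gen 7: crossing 2x4. Both 1&3? no. Sum: -1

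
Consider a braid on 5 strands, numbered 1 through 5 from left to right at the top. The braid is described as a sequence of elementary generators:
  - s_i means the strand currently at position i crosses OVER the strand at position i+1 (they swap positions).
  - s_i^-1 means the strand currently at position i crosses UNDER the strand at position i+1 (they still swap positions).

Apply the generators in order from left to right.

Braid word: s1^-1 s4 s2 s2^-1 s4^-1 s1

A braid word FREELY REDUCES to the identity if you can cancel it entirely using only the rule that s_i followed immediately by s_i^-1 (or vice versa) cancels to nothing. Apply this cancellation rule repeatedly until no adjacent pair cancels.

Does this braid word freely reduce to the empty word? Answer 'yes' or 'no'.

Answer: yes

Derivation:
Gen 1 (s1^-1): push. Stack: [s1^-1]
Gen 2 (s4): push. Stack: [s1^-1 s4]
Gen 3 (s2): push. Stack: [s1^-1 s4 s2]
Gen 4 (s2^-1): cancels prior s2. Stack: [s1^-1 s4]
Gen 5 (s4^-1): cancels prior s4. Stack: [s1^-1]
Gen 6 (s1): cancels prior s1^-1. Stack: []
Reduced word: (empty)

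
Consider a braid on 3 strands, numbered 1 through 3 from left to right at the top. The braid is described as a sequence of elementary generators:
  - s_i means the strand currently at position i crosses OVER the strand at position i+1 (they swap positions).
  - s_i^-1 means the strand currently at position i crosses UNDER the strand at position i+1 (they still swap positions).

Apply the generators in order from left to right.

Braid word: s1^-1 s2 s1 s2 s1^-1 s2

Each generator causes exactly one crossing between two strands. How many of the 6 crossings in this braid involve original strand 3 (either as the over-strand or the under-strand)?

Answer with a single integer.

Gen 1: crossing 1x2. Involves strand 3? no. Count so far: 0
Gen 2: crossing 1x3. Involves strand 3? yes. Count so far: 1
Gen 3: crossing 2x3. Involves strand 3? yes. Count so far: 2
Gen 4: crossing 2x1. Involves strand 3? no. Count so far: 2
Gen 5: crossing 3x1. Involves strand 3? yes. Count so far: 3
Gen 6: crossing 3x2. Involves strand 3? yes. Count so far: 4

Answer: 4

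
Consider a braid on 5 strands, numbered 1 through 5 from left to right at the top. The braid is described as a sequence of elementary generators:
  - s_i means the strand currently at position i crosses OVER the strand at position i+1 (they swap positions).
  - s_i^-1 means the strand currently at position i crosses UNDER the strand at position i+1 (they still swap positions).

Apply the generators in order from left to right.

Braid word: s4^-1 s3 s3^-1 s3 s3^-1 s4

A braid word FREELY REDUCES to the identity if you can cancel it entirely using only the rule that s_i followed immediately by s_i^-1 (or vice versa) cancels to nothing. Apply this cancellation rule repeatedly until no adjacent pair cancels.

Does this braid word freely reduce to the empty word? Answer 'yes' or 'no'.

Gen 1 (s4^-1): push. Stack: [s4^-1]
Gen 2 (s3): push. Stack: [s4^-1 s3]
Gen 3 (s3^-1): cancels prior s3. Stack: [s4^-1]
Gen 4 (s3): push. Stack: [s4^-1 s3]
Gen 5 (s3^-1): cancels prior s3. Stack: [s4^-1]
Gen 6 (s4): cancels prior s4^-1. Stack: []
Reduced word: (empty)

Answer: yes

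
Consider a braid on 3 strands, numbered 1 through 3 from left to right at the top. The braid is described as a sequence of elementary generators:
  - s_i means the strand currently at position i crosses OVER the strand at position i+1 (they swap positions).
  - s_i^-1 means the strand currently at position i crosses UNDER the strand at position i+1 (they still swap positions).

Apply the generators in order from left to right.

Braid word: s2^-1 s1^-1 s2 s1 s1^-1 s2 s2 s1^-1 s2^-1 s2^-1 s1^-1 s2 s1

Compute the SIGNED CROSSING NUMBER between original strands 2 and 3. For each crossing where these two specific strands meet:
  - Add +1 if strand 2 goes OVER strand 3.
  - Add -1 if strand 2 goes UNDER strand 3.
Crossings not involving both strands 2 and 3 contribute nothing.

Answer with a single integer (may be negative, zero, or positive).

Answer: -3

Derivation:
Gen 1: 2 under 3. Both 2&3? yes. Contrib: -1. Sum: -1
Gen 2: crossing 1x3. Both 2&3? no. Sum: -1
Gen 3: crossing 1x2. Both 2&3? no. Sum: -1
Gen 4: 3 over 2. Both 2&3? yes. Contrib: -1. Sum: -2
Gen 5: 2 under 3. Both 2&3? yes. Contrib: -1. Sum: -3
Gen 6: crossing 2x1. Both 2&3? no. Sum: -3
Gen 7: crossing 1x2. Both 2&3? no. Sum: -3
Gen 8: 3 under 2. Both 2&3? yes. Contrib: +1. Sum: -2
Gen 9: crossing 3x1. Both 2&3? no. Sum: -2
Gen 10: crossing 1x3. Both 2&3? no. Sum: -2
Gen 11: 2 under 3. Both 2&3? yes. Contrib: -1. Sum: -3
Gen 12: crossing 2x1. Both 2&3? no. Sum: -3
Gen 13: crossing 3x1. Both 2&3? no. Sum: -3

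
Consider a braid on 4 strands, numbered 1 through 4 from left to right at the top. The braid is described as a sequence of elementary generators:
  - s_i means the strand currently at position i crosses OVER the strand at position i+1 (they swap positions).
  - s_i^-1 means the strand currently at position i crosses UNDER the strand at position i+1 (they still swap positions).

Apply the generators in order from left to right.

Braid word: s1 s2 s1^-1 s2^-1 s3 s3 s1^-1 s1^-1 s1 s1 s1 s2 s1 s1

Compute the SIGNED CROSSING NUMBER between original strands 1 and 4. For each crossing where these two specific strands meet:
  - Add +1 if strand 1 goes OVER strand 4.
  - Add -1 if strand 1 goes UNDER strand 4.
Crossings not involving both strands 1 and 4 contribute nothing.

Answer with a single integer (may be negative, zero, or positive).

Gen 1: crossing 1x2. Both 1&4? no. Sum: 0
Gen 2: crossing 1x3. Both 1&4? no. Sum: 0
Gen 3: crossing 2x3. Both 1&4? no. Sum: 0
Gen 4: crossing 2x1. Both 1&4? no. Sum: 0
Gen 5: crossing 2x4. Both 1&4? no. Sum: 0
Gen 6: crossing 4x2. Both 1&4? no. Sum: 0
Gen 7: crossing 3x1. Both 1&4? no. Sum: 0
Gen 8: crossing 1x3. Both 1&4? no. Sum: 0
Gen 9: crossing 3x1. Both 1&4? no. Sum: 0
Gen 10: crossing 1x3. Both 1&4? no. Sum: 0
Gen 11: crossing 3x1. Both 1&4? no. Sum: 0
Gen 12: crossing 3x2. Both 1&4? no. Sum: 0
Gen 13: crossing 1x2. Both 1&4? no. Sum: 0
Gen 14: crossing 2x1. Both 1&4? no. Sum: 0

Answer: 0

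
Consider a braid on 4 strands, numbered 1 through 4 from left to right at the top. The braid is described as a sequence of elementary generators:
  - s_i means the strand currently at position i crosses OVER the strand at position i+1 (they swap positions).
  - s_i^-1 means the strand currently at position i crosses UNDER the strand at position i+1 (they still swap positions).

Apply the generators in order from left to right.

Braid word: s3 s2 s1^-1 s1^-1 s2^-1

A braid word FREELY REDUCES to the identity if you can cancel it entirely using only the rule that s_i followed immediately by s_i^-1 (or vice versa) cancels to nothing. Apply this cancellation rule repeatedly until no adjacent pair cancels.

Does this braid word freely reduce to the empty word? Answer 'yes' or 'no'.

Answer: no

Derivation:
Gen 1 (s3): push. Stack: [s3]
Gen 2 (s2): push. Stack: [s3 s2]
Gen 3 (s1^-1): push. Stack: [s3 s2 s1^-1]
Gen 4 (s1^-1): push. Stack: [s3 s2 s1^-1 s1^-1]
Gen 5 (s2^-1): push. Stack: [s3 s2 s1^-1 s1^-1 s2^-1]
Reduced word: s3 s2 s1^-1 s1^-1 s2^-1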